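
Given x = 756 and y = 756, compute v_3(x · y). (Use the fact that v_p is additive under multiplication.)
v_3(571536) = 6

v_p(x) = 3 (factor: 756 = 3^3 · 28); v_p(y) = 3 (factor: 756 = 3^3 · 28). Additivity: v_p(xy) = v_p(x) + v_p(y) = 3 + 3 = 6. (Direct check: xy = 571536 = 3^6 · (784).)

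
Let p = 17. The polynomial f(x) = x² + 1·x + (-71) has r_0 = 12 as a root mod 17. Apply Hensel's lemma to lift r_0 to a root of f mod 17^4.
r_3 = 47000 (mod 83521)

Hensel: r_{i+1} = r_i − f(r_i)·(f′(r_i))^{-1} mod 17^{i+2}, f′(x) = 2x + 1. Iterate:
  r_0 = 12 (mod 17)
  r_1 = 182 (mod 289)
  r_2 = 2783 (mod 4913)
  r_3 = 47000 (mod 83521)
Final: r = 47000 satisfies f(r) ≡ 0 mod 17^4.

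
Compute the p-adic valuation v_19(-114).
v_19(-114) = 1

v_19(n) is the largest exponent k such that 19^k divides n. Factor out: -114 = -19^1 · 6. (Sign doesn't affect v_p.) So v_19(-114) = 1.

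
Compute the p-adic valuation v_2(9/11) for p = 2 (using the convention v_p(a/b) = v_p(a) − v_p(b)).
v_2(9/11) = 0

Factor powers of 2 from the numerator and denominator of the reduced fraction: 9 = 2^0 · 9 and 11 = 2^0 · 11. Apply v_p(a/b) = v_p(a) − v_p(b): v_2(9/11) = 0 − 0 = 0.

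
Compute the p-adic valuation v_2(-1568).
v_2(-1568) = 5

v_2(n) is the largest exponent k such that 2^k divides n. Factor out: -1568 = -2^5 · 49. (Sign doesn't affect v_p.) So v_2(-1568) = 5.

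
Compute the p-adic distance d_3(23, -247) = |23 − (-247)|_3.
d_3(23, -247) = 1/27

Step 1 — x − y = 23 − (-247) = 270. Step 2 — v_3(270) = 3 (factor: 270 = (3^3 · 10); the sign does not affect v_p). Step 3 — |x − y|_3 = 3^{-3} = 1/27.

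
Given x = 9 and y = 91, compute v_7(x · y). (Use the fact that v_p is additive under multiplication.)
v_7(819) = 1

v_p(x) = 0 (factor: 9 = 7^0 · 9); v_p(y) = 1 (factor: 91 = 7^1 · 13). Additivity: v_p(xy) = v_p(x) + v_p(y) = 0 + 1 = 1. (Direct check: xy = 819 = 7^1 · (117).)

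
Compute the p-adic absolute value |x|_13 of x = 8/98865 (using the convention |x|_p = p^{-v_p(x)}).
|8/98865|_13 = 2197

Step 1 — compute v_13(x) by factoring powers of 13 out of the numerator and denominator: v_13(8/98865) = -3. Step 2 — apply |x|_p = p^{-v_p(x)} = 13^{3} = 2197.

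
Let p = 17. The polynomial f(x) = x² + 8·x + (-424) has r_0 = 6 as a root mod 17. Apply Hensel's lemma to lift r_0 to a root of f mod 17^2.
r_1 = 23 (mod 289)

Hensel: r_{i+1} = r_i − f(r_i)·(f′(r_i))^{-1} mod 17^{i+2}, f′(x) = 2x + 8. Iterate:
  r_0 = 6 (mod 17)
  r_1 = 23 (mod 289)
Final: r = 23 satisfies f(r) ≡ 0 mod 17^2.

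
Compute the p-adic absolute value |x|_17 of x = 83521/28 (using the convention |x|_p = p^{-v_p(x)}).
|83521/28|_17 = 1/83521

Step 1 — compute v_17(x) by factoring powers of 17 out of the numerator and denominator: v_17(83521/28) = 4. Step 2 — apply |x|_p = p^{-v_p(x)} = 17^{-4} = 1/83521.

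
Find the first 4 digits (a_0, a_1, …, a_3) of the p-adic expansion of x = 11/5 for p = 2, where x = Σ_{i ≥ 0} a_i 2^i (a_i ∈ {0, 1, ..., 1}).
(a_0, …, a_3) = (1, 1, 1, 1)

v_2(11/5) = 0 (numerator and denominator both coprime to 2), so x ∈ ℤ_2^×. Compute digits iteratively via a_i = x_i mod 2, x_{i+1} = (x_i − a_i)/2, with x_0 = x:
  x_0 = 11/5;  a_0 = 1;  x_1 = (x_0 − 1)/2 = 3/5
  x_1 = 3/5;  a_1 = 1;  x_2 = (x_1 − 1)/2 = -1/5
  x_2 = -1/5;  a_2 = 1;  x_3 = (x_2 − 1)/2 = -3/5
  x_3 = -3/5;  a_3 = 1;  x_4 = (x_3 − 1)/2 = -4/5
Digits: (1, 1, 1, 1).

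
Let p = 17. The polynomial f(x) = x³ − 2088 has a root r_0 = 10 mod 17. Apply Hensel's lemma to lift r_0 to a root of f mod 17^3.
r_2 = 503 (mod 4913)

Hensel: r_{i+1} = r_i − f(r_i)/f′(r_i) mod 17^{i+2}, where f′(x) = 3x². Iterate:
  r_0 = 10 (mod 17)
  r_1 = 214 (mod 289)
  r_2 = 503 (mod 4913)
Final: r = 503 with f(r) ≡ 0 mod 17^3.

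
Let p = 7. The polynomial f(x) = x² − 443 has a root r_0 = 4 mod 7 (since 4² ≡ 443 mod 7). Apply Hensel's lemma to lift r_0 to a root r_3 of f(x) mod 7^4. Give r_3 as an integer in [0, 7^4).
r_3 = 333 (mod 2401)

Hensel's recurrence: r_{i+1} = r_i − f(r_i)·(f′(r_i))^{-1} mod 7^{i+2}, with f′(x) = 2x. Iterate:
  r_0 = 4 (mod 7)
  r_1 = 39 (mod 49)
  r_2 = 333 (mod 343)
  r_3 = 333 (mod 2401)
Final: r_3 = 333, and one checks f(r_3) ≡ 0 mod 7^4.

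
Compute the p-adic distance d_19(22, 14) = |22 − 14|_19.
d_19(22, 14) = 1

Step 1 — x − y = 22 − 14 = 8. Step 2 — v_19(8) = 0 (factor: 8 = (19^0 · 8); the sign does not affect v_p). Step 3 — |x − y|_19 = 19^{0} = 1.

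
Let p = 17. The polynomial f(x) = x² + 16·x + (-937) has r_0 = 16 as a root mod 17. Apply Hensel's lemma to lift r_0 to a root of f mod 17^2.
r_1 = 67 (mod 289)

Hensel: r_{i+1} = r_i − f(r_i)·(f′(r_i))^{-1} mod 17^{i+2}, f′(x) = 2x + 16. Iterate:
  r_0 = 16 (mod 17)
  r_1 = 67 (mod 289)
Final: r = 67 satisfies f(r) ≡ 0 mod 17^2.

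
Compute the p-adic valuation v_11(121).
v_11(121) = 2

v_11(n) is the largest exponent k such that 11^k divides n. Factor out: 121 = 11^2 · 1. (Sign doesn't affect v_p.) So v_11(121) = 2.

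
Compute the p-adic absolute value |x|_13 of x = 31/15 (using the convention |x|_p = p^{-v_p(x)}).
|31/15|_13 = 1

Step 1 — compute v_13(x) by factoring powers of 13 out of the numerator and denominator: v_13(31/15) = 0. Step 2 — apply |x|_p = p^{-v_p(x)} = 13^{0} = 1.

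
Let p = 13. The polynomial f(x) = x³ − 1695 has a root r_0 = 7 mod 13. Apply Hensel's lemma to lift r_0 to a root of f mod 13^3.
r_2 = 345 (mod 2197)

Hensel: r_{i+1} = r_i − f(r_i)/f′(r_i) mod 13^{i+2}, where f′(x) = 3x². Iterate:
  r_0 = 7 (mod 13)
  r_1 = 7 (mod 169)
  r_2 = 345 (mod 2197)
Final: r = 345 with f(r) ≡ 0 mod 13^3.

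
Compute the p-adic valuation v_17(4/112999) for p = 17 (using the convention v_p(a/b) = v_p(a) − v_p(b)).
v_17(4/112999) = -3

Factor powers of 17 from the numerator and denominator of the reduced fraction: 4 = 17^0 · 4 and 112999 = 17^3 · 23. Apply v_p(a/b) = v_p(a) − v_p(b): v_17(4/112999) = 0 − 3 = -3.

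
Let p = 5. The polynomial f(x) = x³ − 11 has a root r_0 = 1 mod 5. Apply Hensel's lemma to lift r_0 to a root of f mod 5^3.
r_2 = 21 (mod 125)

Hensel: r_{i+1} = r_i − f(r_i)/f′(r_i) mod 5^{i+2}, where f′(x) = 3x². Iterate:
  r_0 = 1 (mod 5)
  r_1 = 21 (mod 25)
  r_2 = 21 (mod 125)
Final: r = 21 with f(r) ≡ 0 mod 5^3.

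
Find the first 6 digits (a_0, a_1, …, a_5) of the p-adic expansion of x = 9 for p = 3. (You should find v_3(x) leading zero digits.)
(a_0, …, a_5) = (0, 0, 1, 0, 0, 0)

v_3(9) = 2, so a_0 = ... = a_1 = 0. Factor out: x = 3^2 · u with u = 1 a unit in ℤ_3. Expand u iteratively via a_{v+i} = u_i mod 3, u_{i+1} = (u_i − a_{v+i})/3:
  u_0 = 1;  a_2 = 1;  u_1 = (u_0 − 1)/3 = 0
  u_1 = 0;  a_3 = 0;  u_2 = (u_1 − 0)/3 = 0
  u_2 = 0;  a_4 = 0;  u_3 = (u_2 − 0)/3 = 0
  u_3 = 0;  a_5 = 0;  u_4 = (u_3 − 0)/3 = 0
Digits: (0, 0, 1, 0, 0, 0).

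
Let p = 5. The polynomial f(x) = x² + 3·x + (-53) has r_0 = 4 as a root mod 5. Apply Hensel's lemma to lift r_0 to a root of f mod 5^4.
r_3 = 404 (mod 625)

Hensel: r_{i+1} = r_i − f(r_i)·(f′(r_i))^{-1} mod 5^{i+2}, f′(x) = 2x + 3. Iterate:
  r_0 = 4 (mod 5)
  r_1 = 4 (mod 25)
  r_2 = 29 (mod 125)
  r_3 = 404 (mod 625)
Final: r = 404 satisfies f(r) ≡ 0 mod 5^4.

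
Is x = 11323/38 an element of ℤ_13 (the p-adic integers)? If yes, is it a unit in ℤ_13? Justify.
x ∈ ℤ_13 but not a unit; v_13(x) = 2 > 0

ℤ_13 = {x ∈ ℚ_13 : v_13(x) ≥ 0} and ℤ_13^× = {x ∈ ℤ_13 : v_13(x) = 0}. Here v_13(11323/38) = v_13(num) − v_13(den) = 2; compare against these criteria.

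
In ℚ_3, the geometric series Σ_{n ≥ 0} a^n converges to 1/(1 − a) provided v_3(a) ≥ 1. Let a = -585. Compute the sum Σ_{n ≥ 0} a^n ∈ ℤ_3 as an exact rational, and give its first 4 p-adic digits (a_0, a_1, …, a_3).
Σ a^n = 1/(1 − a) = 1/586;  first 4 digits = (1, 0, 1, 2)

v_3(a) = 2 ≥ 1, so the series converges in ℤ_3 to 1/(1 − a) = 1/(1 − (-585)) = 1/586. Expand this rational in ℤ_3: compute digits iteratively via d_i = x_i mod 3, x_{i+1} = (x_i − d_i)/3. The first 4 digits are (1, 0, 1, 2).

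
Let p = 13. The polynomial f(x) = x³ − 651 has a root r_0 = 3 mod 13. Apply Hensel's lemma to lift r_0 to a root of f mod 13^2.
r_1 = 120 (mod 169)

Hensel: r_{i+1} = r_i − f(r_i)/f′(r_i) mod 13^{i+2}, where f′(x) = 3x². Iterate:
  r_0 = 3 (mod 13)
  r_1 = 120 (mod 169)
Final: r = 120 with f(r) ≡ 0 mod 13^2.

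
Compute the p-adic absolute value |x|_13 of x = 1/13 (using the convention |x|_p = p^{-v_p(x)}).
|1/13|_13 = 13

Step 1 — compute v_13(x) by factoring powers of 13 out of the numerator and denominator: v_13(1/13) = -1. Step 2 — apply |x|_p = p^{-v_p(x)} = 13^{1} = 13.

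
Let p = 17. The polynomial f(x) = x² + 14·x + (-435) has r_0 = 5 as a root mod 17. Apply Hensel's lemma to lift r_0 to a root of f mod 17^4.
r_3 = 83492 (mod 83521)

Hensel: r_{i+1} = r_i − f(r_i)·(f′(r_i))^{-1} mod 17^{i+2}, f′(x) = 2x + 14. Iterate:
  r_0 = 5 (mod 17)
  r_1 = 260 (mod 289)
  r_2 = 4884 (mod 4913)
  r_3 = 83492 (mod 83521)
Final: r = 83492 satisfies f(r) ≡ 0 mod 17^4.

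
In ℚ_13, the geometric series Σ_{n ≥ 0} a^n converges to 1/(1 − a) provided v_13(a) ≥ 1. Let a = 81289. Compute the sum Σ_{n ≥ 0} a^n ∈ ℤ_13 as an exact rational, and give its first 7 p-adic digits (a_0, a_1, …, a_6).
Σ a^n = 1/(1 − a) = -1/81288;  first 7 digits = (1, 0, 0, 11, 2, 0, 4)

v_13(a) = 3 ≥ 1, so the series converges in ℤ_13 to 1/(1 − a) = 1/(1 − 81289) = -1/81288. Expand this rational in ℤ_13: compute digits iteratively via d_i = x_i mod 13, x_{i+1} = (x_i − d_i)/13. The first 7 digits are (1, 0, 0, 11, 2, 0, 4).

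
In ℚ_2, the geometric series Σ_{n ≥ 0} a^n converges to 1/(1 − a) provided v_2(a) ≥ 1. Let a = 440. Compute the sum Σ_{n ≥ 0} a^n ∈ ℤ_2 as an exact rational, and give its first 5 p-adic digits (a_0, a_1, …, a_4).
Σ a^n = 1/(1 − a) = -1/439;  first 5 digits = (1, 0, 0, 1, 1)

v_2(a) = 3 ≥ 1, so the series converges in ℤ_2 to 1/(1 − a) = 1/(1 − 440) = -1/439. Expand this rational in ℤ_2: compute digits iteratively via d_i = x_i mod 2, x_{i+1} = (x_i − d_i)/2. The first 5 digits are (1, 0, 0, 1, 1).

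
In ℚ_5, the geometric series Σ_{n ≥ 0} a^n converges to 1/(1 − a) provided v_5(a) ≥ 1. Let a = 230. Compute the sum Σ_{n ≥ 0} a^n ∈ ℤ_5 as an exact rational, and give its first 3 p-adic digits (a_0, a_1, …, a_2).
Σ a^n = 1/(1 − a) = -1/229;  first 3 digits = (1, 1, 0)

v_5(a) = 1 ≥ 1, so the series converges in ℤ_5 to 1/(1 − a) = 1/(1 − 230) = -1/229. Expand this rational in ℤ_5: compute digits iteratively via d_i = x_i mod 5, x_{i+1} = (x_i − d_i)/5. The first 3 digits are (1, 1, 0).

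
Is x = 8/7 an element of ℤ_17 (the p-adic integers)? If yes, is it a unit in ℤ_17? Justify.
x ∈ ℤ_17^× (unit); v_17(x) = 0

ℤ_17 = {x ∈ ℚ_17 : v_17(x) ≥ 0} and ℤ_17^× = {x ∈ ℤ_17 : v_17(x) = 0}. Here v_17(8/7) = v_17(num) − v_17(den) = 0; compare against these criteria.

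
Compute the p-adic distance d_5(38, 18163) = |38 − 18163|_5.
d_5(38, 18163) = 1/625

Step 1 — x − y = 38 − 18163 = -18125. Step 2 — v_5(-18125) = 4 (factor: -18125 = −(5^4 · 29); the sign does not affect v_p). Step 3 — |x − y|_5 = 5^{-4} = 1/625.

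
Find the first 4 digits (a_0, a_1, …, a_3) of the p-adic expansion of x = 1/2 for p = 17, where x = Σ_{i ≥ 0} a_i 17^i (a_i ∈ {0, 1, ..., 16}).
(a_0, …, a_3) = (9, 8, 8, 8)

v_17(1/2) = 0 (numerator and denominator both coprime to 17), so x ∈ ℤ_17^×. Compute digits iteratively via a_i = x_i mod 17, x_{i+1} = (x_i − a_i)/17, with x_0 = x:
  x_0 = 1/2;  a_0 = 9;  x_1 = (x_0 − 9)/17 = -1/2
  x_1 = -1/2;  a_1 = 8;  x_2 = (x_1 − 8)/17 = -1/2
  x_2 = -1/2;  a_2 = 8;  x_3 = (x_2 − 8)/17 = -1/2
  x_3 = -1/2;  a_3 = 8;  x_4 = (x_3 − 8)/17 = -1/2
Digits: (9, 8, 8, 8).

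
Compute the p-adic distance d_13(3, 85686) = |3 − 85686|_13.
d_13(3, 85686) = 1/28561

Step 1 — x − y = 3 − 85686 = -85683. Step 2 — v_13(-85683) = 4 (factor: -85683 = −(13^4 · 3); the sign does not affect v_p). Step 3 — |x − y|_13 = 13^{-4} = 1/28561.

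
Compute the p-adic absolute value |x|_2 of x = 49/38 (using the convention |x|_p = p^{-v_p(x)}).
|49/38|_2 = 2

Step 1 — compute v_2(x) by factoring powers of 2 out of the numerator and denominator: v_2(49/38) = -1. Step 2 — apply |x|_p = p^{-v_p(x)} = 2^{1} = 2.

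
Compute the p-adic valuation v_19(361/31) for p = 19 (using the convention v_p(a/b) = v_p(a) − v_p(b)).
v_19(361/31) = 2

Factor powers of 19 from the numerator and denominator of the reduced fraction: 361 = 19^2 · 1 and 31 = 19^0 · 31. Apply v_p(a/b) = v_p(a) − v_p(b): v_19(361/31) = 2 − 0 = 2.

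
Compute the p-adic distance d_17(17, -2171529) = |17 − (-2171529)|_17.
d_17(17, -2171529) = 1/83521

Step 1 — x − y = 17 − (-2171529) = 2171546. Step 2 — v_17(2171546) = 4 (factor: 2171546 = (17^4 · 26); the sign does not affect v_p). Step 3 — |x − y|_17 = 17^{-4} = 1/83521.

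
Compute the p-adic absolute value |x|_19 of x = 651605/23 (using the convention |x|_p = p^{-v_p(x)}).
|651605/23|_19 = 1/130321

Step 1 — compute v_19(x) by factoring powers of 19 out of the numerator and denominator: v_19(651605/23) = 4. Step 2 — apply |x|_p = p^{-v_p(x)} = 19^{-4} = 1/130321.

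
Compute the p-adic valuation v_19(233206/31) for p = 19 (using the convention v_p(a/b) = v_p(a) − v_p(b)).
v_19(233206/31) = 3

Factor powers of 19 from the numerator and denominator of the reduced fraction: 233206 = 19^3 · 34 and 31 = 19^0 · 31. Apply v_p(a/b) = v_p(a) − v_p(b): v_19(233206/31) = 3 − 0 = 3.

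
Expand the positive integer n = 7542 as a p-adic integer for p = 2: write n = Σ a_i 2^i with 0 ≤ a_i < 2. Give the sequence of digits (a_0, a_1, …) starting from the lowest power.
(a_0, a_1, …) = (0, 1, 1, 0, 1, 1, 1, 0, 1, 0, 1, 1, 1)

Repeated division by 2 gives the digits low-to-high: 7542 = 1·2^1 + 1·2^2 + 1·2^4 + 1·2^5 + 1·2^6 + 1·2^8 + 1·2^10 + 1·2^11 + 1·2^12. Digit sequence: (0, 1, 1, 0, 1, 1, 1, 0, 1, 0, 1, 1, 1).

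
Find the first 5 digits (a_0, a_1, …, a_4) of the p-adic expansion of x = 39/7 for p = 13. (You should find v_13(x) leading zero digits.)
(a_0, …, a_4) = (0, 6, 7, 5, 7)

v_13(39/7) = 1, so a_0 = ... = a_0 = 0. Factor out: x = 13^1 · u with u = 3/7 a unit in ℤ_13. Expand u iteratively via a_{v+i} = u_i mod 13, u_{i+1} = (u_i − a_{v+i})/13:
  u_0 = 3/7;  a_1 = 6;  u_1 = (u_0 − 6)/13 = -3/7
  u_1 = -3/7;  a_2 = 7;  u_2 = (u_1 − 7)/13 = -4/7
  u_2 = -4/7;  a_3 = 5;  u_3 = (u_2 − 5)/13 = -3/7
  u_3 = -3/7;  a_4 = 7;  u_4 = (u_3 − 7)/13 = -4/7
Digits: (0, 6, 7, 5, 7).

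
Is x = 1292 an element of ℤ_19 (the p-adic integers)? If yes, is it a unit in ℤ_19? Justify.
x ∈ ℤ_19 but not a unit; v_19(x) = 1 > 0

ℤ_19 = {x ∈ ℚ_19 : v_19(x) ≥ 0} and ℤ_19^× = {x ∈ ℤ_19 : v_19(x) = 0}. Here v_19(1292) = v_19(num) − v_19(den) = 1; compare against these criteria.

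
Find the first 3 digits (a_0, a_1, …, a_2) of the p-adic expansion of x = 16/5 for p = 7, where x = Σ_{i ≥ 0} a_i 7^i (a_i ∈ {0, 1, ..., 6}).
(a_0, …, a_2) = (6, 1, 4)

v_7(16/5) = 0 (numerator and denominator both coprime to 7), so x ∈ ℤ_7^×. Compute digits iteratively via a_i = x_i mod 7, x_{i+1} = (x_i − a_i)/7, with x_0 = x:
  x_0 = 16/5;  a_0 = 6;  x_1 = (x_0 − 6)/7 = -2/5
  x_1 = -2/5;  a_1 = 1;  x_2 = (x_1 − 1)/7 = -1/5
  x_2 = -1/5;  a_2 = 4;  x_3 = (x_2 − 4)/7 = -3/5
Digits: (6, 1, 4).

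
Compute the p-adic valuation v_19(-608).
v_19(-608) = 1

v_19(n) is the largest exponent k such that 19^k divides n. Factor out: -608 = -19^1 · 32. (Sign doesn't affect v_p.) So v_19(-608) = 1.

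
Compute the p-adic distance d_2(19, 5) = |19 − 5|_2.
d_2(19, 5) = 1/2

Step 1 — x − y = 19 − 5 = 14. Step 2 — v_2(14) = 1 (factor: 14 = (2^1 · 7); the sign does not affect v_p). Step 3 — |x − y|_2 = 2^{-1} = 1/2.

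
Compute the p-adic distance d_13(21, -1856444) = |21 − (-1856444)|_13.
d_13(21, -1856444) = 1/371293

Step 1 — x − y = 21 − (-1856444) = 1856465. Step 2 — v_13(1856465) = 5 (factor: 1856465 = (13^5 · 5); the sign does not affect v_p). Step 3 — |x − y|_13 = 13^{-5} = 1/371293.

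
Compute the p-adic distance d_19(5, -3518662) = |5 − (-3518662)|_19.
d_19(5, -3518662) = 1/130321

Step 1 — x − y = 5 − (-3518662) = 3518667. Step 2 — v_19(3518667) = 4 (factor: 3518667 = (19^4 · 27); the sign does not affect v_p). Step 3 — |x − y|_19 = 19^{-4} = 1/130321.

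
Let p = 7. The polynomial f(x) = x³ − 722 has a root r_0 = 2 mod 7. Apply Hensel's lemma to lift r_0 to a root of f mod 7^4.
r_3 = 1850 (mod 2401)

Hensel: r_{i+1} = r_i − f(r_i)/f′(r_i) mod 7^{i+2}, where f′(x) = 3x². Iterate:
  r_0 = 2 (mod 7)
  r_1 = 37 (mod 49)
  r_2 = 135 (mod 343)
  r_3 = 1850 (mod 2401)
Final: r = 1850 with f(r) ≡ 0 mod 7^4.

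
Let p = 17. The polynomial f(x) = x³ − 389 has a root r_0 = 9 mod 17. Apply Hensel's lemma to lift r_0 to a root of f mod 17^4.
r_3 = 35199 (mod 83521)

Hensel: r_{i+1} = r_i − f(r_i)/f′(r_i) mod 17^{i+2}, where f′(x) = 3x². Iterate:
  r_0 = 9 (mod 17)
  r_1 = 230 (mod 289)
  r_2 = 808 (mod 4913)
  r_3 = 35199 (mod 83521)
Final: r = 35199 with f(r) ≡ 0 mod 17^4.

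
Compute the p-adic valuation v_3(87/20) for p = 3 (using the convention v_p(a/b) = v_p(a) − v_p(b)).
v_3(87/20) = 1

Factor powers of 3 from the numerator and denominator of the reduced fraction: 87 = 3^1 · 29 and 20 = 3^0 · 20. Apply v_p(a/b) = v_p(a) − v_p(b): v_3(87/20) = 1 − 0 = 1.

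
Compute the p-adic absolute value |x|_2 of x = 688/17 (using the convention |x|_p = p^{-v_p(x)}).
|688/17|_2 = 1/16

Step 1 — compute v_2(x) by factoring powers of 2 out of the numerator and denominator: v_2(688/17) = 4. Step 2 — apply |x|_p = p^{-v_p(x)} = 2^{-4} = 1/16.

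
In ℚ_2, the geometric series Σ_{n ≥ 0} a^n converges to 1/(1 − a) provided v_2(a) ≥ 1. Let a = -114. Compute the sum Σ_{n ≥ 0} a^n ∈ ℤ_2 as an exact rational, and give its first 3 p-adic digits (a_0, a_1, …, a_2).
Σ a^n = 1/(1 − a) = 1/115;  first 3 digits = (1, 1, 0)

v_2(a) = 1 ≥ 1, so the series converges in ℤ_2 to 1/(1 − a) = 1/(1 − (-114)) = 1/115. Expand this rational in ℤ_2: compute digits iteratively via d_i = x_i mod 2, x_{i+1} = (x_i − d_i)/2. The first 3 digits are (1, 1, 0).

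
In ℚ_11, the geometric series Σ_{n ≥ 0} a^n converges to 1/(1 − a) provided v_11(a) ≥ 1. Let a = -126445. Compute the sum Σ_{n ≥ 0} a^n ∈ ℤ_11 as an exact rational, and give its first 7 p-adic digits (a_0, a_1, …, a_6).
Σ a^n = 1/(1 − a) = 1/126446;  first 7 digits = (1, 0, 0, 4, 2, 10, 4)

v_11(a) = 3 ≥ 1, so the series converges in ℤ_11 to 1/(1 − a) = 1/(1 − (-126445)) = 1/126446. Expand this rational in ℤ_11: compute digits iteratively via d_i = x_i mod 11, x_{i+1} = (x_i − d_i)/11. The first 7 digits are (1, 0, 0, 4, 2, 10, 4).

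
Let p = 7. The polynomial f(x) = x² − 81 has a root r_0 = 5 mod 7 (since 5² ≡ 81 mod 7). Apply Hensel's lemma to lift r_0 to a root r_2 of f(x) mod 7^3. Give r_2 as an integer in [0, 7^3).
r_2 = 334 (mod 343)

Hensel's recurrence: r_{i+1} = r_i − f(r_i)·(f′(r_i))^{-1} mod 7^{i+2}, with f′(x) = 2x. Iterate:
  r_0 = 5 (mod 7)
  r_1 = 40 (mod 49)
  r_2 = 334 (mod 343)
Final: r_2 = 334, and one checks f(r_2) ≡ 0 mod 7^3.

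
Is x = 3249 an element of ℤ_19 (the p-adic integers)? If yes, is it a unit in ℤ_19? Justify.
x ∈ ℤ_19 but not a unit; v_19(x) = 2 > 0

ℤ_19 = {x ∈ ℚ_19 : v_19(x) ≥ 0} and ℤ_19^× = {x ∈ ℤ_19 : v_19(x) = 0}. Here v_19(3249) = v_19(num) − v_19(den) = 2; compare against these criteria.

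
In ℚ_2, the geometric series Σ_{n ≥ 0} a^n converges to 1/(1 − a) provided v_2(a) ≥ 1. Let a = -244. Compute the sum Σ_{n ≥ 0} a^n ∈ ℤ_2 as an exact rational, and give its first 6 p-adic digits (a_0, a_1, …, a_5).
Σ a^n = 1/(1 − a) = 1/245;  first 6 digits = (1, 0, 1, 1, 1, 0)

v_2(a) = 2 ≥ 1, so the series converges in ℤ_2 to 1/(1 − a) = 1/(1 − (-244)) = 1/245. Expand this rational in ℤ_2: compute digits iteratively via d_i = x_i mod 2, x_{i+1} = (x_i − d_i)/2. The first 6 digits are (1, 0, 1, 1, 1, 0).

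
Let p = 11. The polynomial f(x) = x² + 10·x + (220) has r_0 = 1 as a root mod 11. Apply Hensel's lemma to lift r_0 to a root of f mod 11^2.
r_1 = 12 (mod 121)

Hensel: r_{i+1} = r_i − f(r_i)·(f′(r_i))^{-1} mod 11^{i+2}, f′(x) = 2x + 10. Iterate:
  r_0 = 1 (mod 11)
  r_1 = 12 (mod 121)
Final: r = 12 satisfies f(r) ≡ 0 mod 11^2.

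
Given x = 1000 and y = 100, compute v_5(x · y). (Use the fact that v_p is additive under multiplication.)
v_5(100000) = 5

v_p(x) = 3 (factor: 1000 = 5^3 · 8); v_p(y) = 2 (factor: 100 = 5^2 · 4). Additivity: v_p(xy) = v_p(x) + v_p(y) = 3 + 2 = 5. (Direct check: xy = 100000 = 5^5 · (32).)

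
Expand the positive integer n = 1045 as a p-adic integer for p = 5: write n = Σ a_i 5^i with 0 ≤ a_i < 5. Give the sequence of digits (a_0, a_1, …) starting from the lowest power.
(a_0, a_1, …) = (0, 4, 1, 3, 1)

Repeated division by 5 gives the digits low-to-high: 1045 = 4·5^1 + 1·5^2 + 3·5^3 + 1·5^4. Digit sequence: (0, 4, 1, 3, 1).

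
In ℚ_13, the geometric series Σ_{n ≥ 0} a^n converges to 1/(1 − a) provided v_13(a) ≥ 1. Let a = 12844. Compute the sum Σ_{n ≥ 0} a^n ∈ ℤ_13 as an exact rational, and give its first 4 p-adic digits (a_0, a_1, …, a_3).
Σ a^n = 1/(1 − a) = -1/12843;  first 4 digits = (1, 0, 11, 5)

v_13(a) = 2 ≥ 1, so the series converges in ℤ_13 to 1/(1 − a) = 1/(1 − 12844) = -1/12843. Expand this rational in ℤ_13: compute digits iteratively via d_i = x_i mod 13, x_{i+1} = (x_i − d_i)/13. The first 4 digits are (1, 0, 11, 5).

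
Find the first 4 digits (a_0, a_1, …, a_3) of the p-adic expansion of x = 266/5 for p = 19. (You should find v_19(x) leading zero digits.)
(a_0, …, a_3) = (0, 18, 3, 15)

v_19(266/5) = 1, so a_0 = ... = a_0 = 0. Factor out: x = 19^1 · u with u = 14/5 a unit in ℤ_19. Expand u iteratively via a_{v+i} = u_i mod 19, u_{i+1} = (u_i − a_{v+i})/19:
  u_0 = 14/5;  a_1 = 18;  u_1 = (u_0 − 18)/19 = -4/5
  u_1 = -4/5;  a_2 = 3;  u_2 = (u_1 − 3)/19 = -1/5
  u_2 = -1/5;  a_3 = 15;  u_3 = (u_2 − 15)/19 = -4/5
Digits: (0, 18, 3, 15).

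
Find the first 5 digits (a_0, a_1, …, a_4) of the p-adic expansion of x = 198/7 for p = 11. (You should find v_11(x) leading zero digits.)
(a_0, …, a_4) = (0, 1, 8, 4, 9)

v_11(198/7) = 1, so a_0 = ... = a_0 = 0. Factor out: x = 11^1 · u with u = 18/7 a unit in ℤ_11. Expand u iteratively via a_{v+i} = u_i mod 11, u_{i+1} = (u_i − a_{v+i})/11:
  u_0 = 18/7;  a_1 = 1;  u_1 = (u_0 − 1)/11 = 1/7
  u_1 = 1/7;  a_2 = 8;  u_2 = (u_1 − 8)/11 = -5/7
  u_2 = -5/7;  a_3 = 4;  u_3 = (u_2 − 4)/11 = -3/7
  u_3 = -3/7;  a_4 = 9;  u_4 = (u_3 − 9)/11 = -6/7
Digits: (0, 1, 8, 4, 9).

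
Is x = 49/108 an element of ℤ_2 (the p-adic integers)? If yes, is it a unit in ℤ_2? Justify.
x ∉ ℤ_2 (v_2(x) = -2 < 0)

ℤ_2 = {x ∈ ℚ_2 : v_2(x) ≥ 0} and ℤ_2^× = {x ∈ ℤ_2 : v_2(x) = 0}. Here v_2(49/108) = v_2(num) − v_2(den) = -2; compare against these criteria.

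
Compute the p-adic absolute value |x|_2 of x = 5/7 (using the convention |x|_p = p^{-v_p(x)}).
|5/7|_2 = 1

Step 1 — compute v_2(x) by factoring powers of 2 out of the numerator and denominator: v_2(5/7) = 0. Step 2 — apply |x|_p = p^{-v_p(x)} = 2^{0} = 1.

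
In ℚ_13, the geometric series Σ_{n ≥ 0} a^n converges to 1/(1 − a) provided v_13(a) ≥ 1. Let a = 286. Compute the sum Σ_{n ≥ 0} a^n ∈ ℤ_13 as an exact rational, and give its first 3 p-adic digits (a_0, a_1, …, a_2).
Σ a^n = 1/(1 − a) = -1/285;  first 3 digits = (1, 9, 4)

v_13(a) = 1 ≥ 1, so the series converges in ℤ_13 to 1/(1 − a) = 1/(1 − 286) = -1/285. Expand this rational in ℤ_13: compute digits iteratively via d_i = x_i mod 13, x_{i+1} = (x_i − d_i)/13. The first 3 digits are (1, 9, 4).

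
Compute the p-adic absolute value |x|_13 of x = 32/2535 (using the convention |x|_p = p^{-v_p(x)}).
|32/2535|_13 = 169

Step 1 — compute v_13(x) by factoring powers of 13 out of the numerator and denominator: v_13(32/2535) = -2. Step 2 — apply |x|_p = p^{-v_p(x)} = 13^{2} = 169.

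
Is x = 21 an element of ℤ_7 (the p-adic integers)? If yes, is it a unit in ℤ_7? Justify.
x ∈ ℤ_7 but not a unit; v_7(x) = 1 > 0

ℤ_7 = {x ∈ ℚ_7 : v_7(x) ≥ 0} and ℤ_7^× = {x ∈ ℤ_7 : v_7(x) = 0}. Here v_7(21) = v_7(num) − v_7(den) = 1; compare against these criteria.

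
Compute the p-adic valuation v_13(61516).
v_13(61516) = 3

v_13(n) is the largest exponent k such that 13^k divides n. Factor out: 61516 = 13^3 · 28. (Sign doesn't affect v_p.) So v_13(61516) = 3.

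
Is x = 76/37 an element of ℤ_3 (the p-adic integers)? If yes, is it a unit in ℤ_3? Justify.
x ∈ ℤ_3^× (unit); v_3(x) = 0

ℤ_3 = {x ∈ ℚ_3 : v_3(x) ≥ 0} and ℤ_3^× = {x ∈ ℤ_3 : v_3(x) = 0}. Here v_3(76/37) = v_3(num) − v_3(den) = 0; compare against these criteria.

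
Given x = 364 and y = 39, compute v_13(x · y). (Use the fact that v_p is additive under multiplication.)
v_13(14196) = 2

v_p(x) = 1 (factor: 364 = 13^1 · 28); v_p(y) = 1 (factor: 39 = 13^1 · 3). Additivity: v_p(xy) = v_p(x) + v_p(y) = 1 + 1 = 2. (Direct check: xy = 14196 = 13^2 · (84).)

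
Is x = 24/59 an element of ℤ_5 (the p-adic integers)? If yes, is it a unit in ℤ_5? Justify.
x ∈ ℤ_5^× (unit); v_5(x) = 0

ℤ_5 = {x ∈ ℚ_5 : v_5(x) ≥ 0} and ℤ_5^× = {x ∈ ℤ_5 : v_5(x) = 0}. Here v_5(24/59) = v_5(num) − v_5(den) = 0; compare against these criteria.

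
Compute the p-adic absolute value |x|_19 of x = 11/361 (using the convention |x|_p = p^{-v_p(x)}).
|11/361|_19 = 361

Step 1 — compute v_19(x) by factoring powers of 19 out of the numerator and denominator: v_19(11/361) = -2. Step 2 — apply |x|_p = p^{-v_p(x)} = 19^{2} = 361.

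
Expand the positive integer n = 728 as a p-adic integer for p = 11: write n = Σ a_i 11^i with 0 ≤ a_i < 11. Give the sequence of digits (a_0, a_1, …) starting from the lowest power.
(a_0, a_1, …) = (2, 0, 6)

Repeated division by 11 gives the digits low-to-high: 728 = 2 + 6·11^2. Digit sequence: (2, 0, 6).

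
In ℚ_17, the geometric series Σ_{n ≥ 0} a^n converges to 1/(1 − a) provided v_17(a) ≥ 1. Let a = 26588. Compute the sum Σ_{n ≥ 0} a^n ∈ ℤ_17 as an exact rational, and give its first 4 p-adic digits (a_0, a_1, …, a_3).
Σ a^n = 1/(1 − a) = -1/26587;  first 4 digits = (1, 0, 7, 5)

v_17(a) = 2 ≥ 1, so the series converges in ℤ_17 to 1/(1 − a) = 1/(1 − 26588) = -1/26587. Expand this rational in ℤ_17: compute digits iteratively via d_i = x_i mod 17, x_{i+1} = (x_i − d_i)/17. The first 4 digits are (1, 0, 7, 5).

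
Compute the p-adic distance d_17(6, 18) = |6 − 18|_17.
d_17(6, 18) = 1

Step 1 — x − y = 6 − 18 = -12. Step 2 — v_17(-12) = 0 (factor: -12 = −(17^0 · 12); the sign does not affect v_p). Step 3 — |x − y|_17 = 17^{0} = 1.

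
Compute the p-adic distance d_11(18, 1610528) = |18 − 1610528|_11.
d_11(18, 1610528) = 1/161051

Step 1 — x − y = 18 − 1610528 = -1610510. Step 2 — v_11(-1610510) = 5 (factor: -1610510 = −(11^5 · 10); the sign does not affect v_p). Step 3 — |x − y|_11 = 11^{-5} = 1/161051.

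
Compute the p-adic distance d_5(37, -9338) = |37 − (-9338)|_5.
d_5(37, -9338) = 1/3125

Step 1 — x − y = 37 − (-9338) = 9375. Step 2 — v_5(9375) = 5 (factor: 9375 = (5^5 · 3); the sign does not affect v_p). Step 3 — |x − y|_5 = 5^{-5} = 1/3125.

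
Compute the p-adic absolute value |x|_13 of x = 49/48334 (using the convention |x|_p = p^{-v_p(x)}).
|49/48334|_13 = 2197

Step 1 — compute v_13(x) by factoring powers of 13 out of the numerator and denominator: v_13(49/48334) = -3. Step 2 — apply |x|_p = p^{-v_p(x)} = 13^{3} = 2197.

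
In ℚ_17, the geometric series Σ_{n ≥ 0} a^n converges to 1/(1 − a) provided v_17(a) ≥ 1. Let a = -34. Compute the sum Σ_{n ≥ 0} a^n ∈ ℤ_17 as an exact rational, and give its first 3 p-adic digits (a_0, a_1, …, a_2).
Σ a^n = 1/(1 − a) = 1/35;  first 3 digits = (1, 15, 3)

v_17(a) = 1 ≥ 1, so the series converges in ℤ_17 to 1/(1 − a) = 1/(1 − (-34)) = 1/35. Expand this rational in ℤ_17: compute digits iteratively via d_i = x_i mod 17, x_{i+1} = (x_i − d_i)/17. The first 3 digits are (1, 15, 3).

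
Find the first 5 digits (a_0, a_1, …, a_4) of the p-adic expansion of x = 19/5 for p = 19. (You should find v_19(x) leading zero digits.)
(a_0, …, a_4) = (0, 4, 15, 3, 15)

v_19(19/5) = 1, so a_0 = ... = a_0 = 0. Factor out: x = 19^1 · u with u = 1/5 a unit in ℤ_19. Expand u iteratively via a_{v+i} = u_i mod 19, u_{i+1} = (u_i − a_{v+i})/19:
  u_0 = 1/5;  a_1 = 4;  u_1 = (u_0 − 4)/19 = -1/5
  u_1 = -1/5;  a_2 = 15;  u_2 = (u_1 − 15)/19 = -4/5
  u_2 = -4/5;  a_3 = 3;  u_3 = (u_2 − 3)/19 = -1/5
  u_3 = -1/5;  a_4 = 15;  u_4 = (u_3 − 15)/19 = -4/5
Digits: (0, 4, 15, 3, 15).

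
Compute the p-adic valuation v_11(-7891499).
v_11(-7891499) = 5

v_11(n) is the largest exponent k such that 11^k divides n. Factor out: -7891499 = -11^5 · 49. (Sign doesn't affect v_p.) So v_11(-7891499) = 5.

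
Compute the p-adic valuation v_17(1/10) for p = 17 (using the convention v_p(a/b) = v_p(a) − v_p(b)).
v_17(1/10) = 0

Factor powers of 17 from the numerator and denominator of the reduced fraction: 1 = 17^0 · 1 and 10 = 17^0 · 10. Apply v_p(a/b) = v_p(a) − v_p(b): v_17(1/10) = 0 − 0 = 0.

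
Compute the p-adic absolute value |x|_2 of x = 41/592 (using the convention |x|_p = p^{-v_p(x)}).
|41/592|_2 = 16

Step 1 — compute v_2(x) by factoring powers of 2 out of the numerator and denominator: v_2(41/592) = -4. Step 2 — apply |x|_p = p^{-v_p(x)} = 2^{4} = 16.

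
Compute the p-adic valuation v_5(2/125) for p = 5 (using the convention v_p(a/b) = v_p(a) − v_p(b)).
v_5(2/125) = -3

Factor powers of 5 from the numerator and denominator of the reduced fraction: 2 = 5^0 · 2 and 125 = 5^3 · 1. Apply v_p(a/b) = v_p(a) − v_p(b): v_5(2/125) = 0 − 3 = -3.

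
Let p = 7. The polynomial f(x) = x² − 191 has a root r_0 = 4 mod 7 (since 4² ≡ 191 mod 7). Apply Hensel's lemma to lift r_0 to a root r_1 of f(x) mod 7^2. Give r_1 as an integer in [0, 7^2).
r_1 = 32 (mod 49)

Hensel's recurrence: r_{i+1} = r_i − f(r_i)·(f′(r_i))^{-1} mod 7^{i+2}, with f′(x) = 2x. Iterate:
  r_0 = 4 (mod 7)
  r_1 = 32 (mod 49)
Final: r_1 = 32, and one checks f(r_1) ≡ 0 mod 7^2.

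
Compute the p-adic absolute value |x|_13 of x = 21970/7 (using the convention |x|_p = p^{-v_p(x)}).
|21970/7|_13 = 1/2197

Step 1 — compute v_13(x) by factoring powers of 13 out of the numerator and denominator: v_13(21970/7) = 3. Step 2 — apply |x|_p = p^{-v_p(x)} = 13^{-3} = 1/2197.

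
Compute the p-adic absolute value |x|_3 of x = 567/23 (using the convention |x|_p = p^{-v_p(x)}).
|567/23|_3 = 1/81

Step 1 — compute v_3(x) by factoring powers of 3 out of the numerator and denominator: v_3(567/23) = 4. Step 2 — apply |x|_p = p^{-v_p(x)} = 3^{-4} = 1/81.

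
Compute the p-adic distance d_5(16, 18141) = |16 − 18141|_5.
d_5(16, 18141) = 1/625

Step 1 — x − y = 16 − 18141 = -18125. Step 2 — v_5(-18125) = 4 (factor: -18125 = −(5^4 · 29); the sign does not affect v_p). Step 3 — |x − y|_5 = 5^{-4} = 1/625.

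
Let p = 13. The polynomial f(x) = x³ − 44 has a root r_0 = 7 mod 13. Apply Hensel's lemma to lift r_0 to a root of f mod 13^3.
r_2 = 904 (mod 2197)

Hensel: r_{i+1} = r_i − f(r_i)/f′(r_i) mod 13^{i+2}, where f′(x) = 3x². Iterate:
  r_0 = 7 (mod 13)
  r_1 = 59 (mod 169)
  r_2 = 904 (mod 2197)
Final: r = 904 with f(r) ≡ 0 mod 13^3.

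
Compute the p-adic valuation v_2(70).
v_2(70) = 1

v_2(n) is the largest exponent k such that 2^k divides n. Factor out: 70 = 2^1 · 35. (Sign doesn't affect v_p.) So v_2(70) = 1.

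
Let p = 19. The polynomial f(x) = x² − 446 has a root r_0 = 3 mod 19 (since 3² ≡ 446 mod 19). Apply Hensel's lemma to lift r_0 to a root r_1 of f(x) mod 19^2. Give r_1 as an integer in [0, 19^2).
r_1 = 136 (mod 361)

Hensel's recurrence: r_{i+1} = r_i − f(r_i)·(f′(r_i))^{-1} mod 19^{i+2}, with f′(x) = 2x. Iterate:
  r_0 = 3 (mod 19)
  r_1 = 136 (mod 361)
Final: r_1 = 136, and one checks f(r_1) ≡ 0 mod 19^2.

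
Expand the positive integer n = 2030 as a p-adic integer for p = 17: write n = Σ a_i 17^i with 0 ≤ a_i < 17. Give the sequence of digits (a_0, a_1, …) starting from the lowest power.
(a_0, a_1, …) = (7, 0, 7)

Repeated division by 17 gives the digits low-to-high: 2030 = 7 + 7·17^2. Digit sequence: (7, 0, 7).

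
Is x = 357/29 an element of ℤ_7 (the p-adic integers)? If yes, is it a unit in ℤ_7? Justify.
x ∈ ℤ_7 but not a unit; v_7(x) = 1 > 0

ℤ_7 = {x ∈ ℚ_7 : v_7(x) ≥ 0} and ℤ_7^× = {x ∈ ℤ_7 : v_7(x) = 0}. Here v_7(357/29) = v_7(num) − v_7(den) = 1; compare against these criteria.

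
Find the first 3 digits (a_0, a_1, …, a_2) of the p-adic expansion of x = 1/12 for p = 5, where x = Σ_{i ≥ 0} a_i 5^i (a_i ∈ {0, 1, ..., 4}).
(a_0, …, a_2) = (3, 4, 2)

v_5(1/12) = 0 (numerator and denominator both coprime to 5), so x ∈ ℤ_5^×. Compute digits iteratively via a_i = x_i mod 5, x_{i+1} = (x_i − a_i)/5, with x_0 = x:
  x_0 = 1/12;  a_0 = 3;  x_1 = (x_0 − 3)/5 = -7/12
  x_1 = -7/12;  a_1 = 4;  x_2 = (x_1 − 4)/5 = -11/12
  x_2 = -11/12;  a_2 = 2;  x_3 = (x_2 − 2)/5 = -7/12
Digits: (3, 4, 2).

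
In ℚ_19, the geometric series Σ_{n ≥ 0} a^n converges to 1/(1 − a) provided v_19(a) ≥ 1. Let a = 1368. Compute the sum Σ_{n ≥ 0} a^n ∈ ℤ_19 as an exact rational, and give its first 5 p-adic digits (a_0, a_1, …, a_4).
Σ a^n = 1/(1 − a) = -1/1367;  first 5 digits = (1, 15, 0, 0, 3)

v_19(a) = 1 ≥ 1, so the series converges in ℤ_19 to 1/(1 − a) = 1/(1 − 1368) = -1/1367. Expand this rational in ℤ_19: compute digits iteratively via d_i = x_i mod 19, x_{i+1} = (x_i − d_i)/19. The first 5 digits are (1, 15, 0, 0, 3).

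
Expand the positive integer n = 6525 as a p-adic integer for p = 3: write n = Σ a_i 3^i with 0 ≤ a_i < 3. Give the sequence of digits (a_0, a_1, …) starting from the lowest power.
(a_0, a_1, …) = (0, 0, 2, 1, 2, 2, 2, 2)

Repeated division by 3 gives the digits low-to-high: 6525 = 2·3^2 + 1·3^3 + 2·3^4 + 2·3^5 + 2·3^6 + 2·3^7. Digit sequence: (0, 0, 2, 1, 2, 2, 2, 2).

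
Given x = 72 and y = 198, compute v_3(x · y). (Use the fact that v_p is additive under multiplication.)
v_3(14256) = 4

v_p(x) = 2 (factor: 72 = 3^2 · 8); v_p(y) = 2 (factor: 198 = 3^2 · 22). Additivity: v_p(xy) = v_p(x) + v_p(y) = 2 + 2 = 4. (Direct check: xy = 14256 = 3^4 · (176).)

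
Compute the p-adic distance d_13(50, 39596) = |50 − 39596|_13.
d_13(50, 39596) = 1/2197

Step 1 — x − y = 50 − 39596 = -39546. Step 2 — v_13(-39546) = 3 (factor: -39546 = −(13^3 · 18); the sign does not affect v_p). Step 3 — |x − y|_13 = 13^{-3} = 1/2197.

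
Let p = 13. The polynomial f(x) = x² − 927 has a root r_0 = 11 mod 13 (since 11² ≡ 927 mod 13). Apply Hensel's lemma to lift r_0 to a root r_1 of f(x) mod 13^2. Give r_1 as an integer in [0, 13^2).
r_1 = 63 (mod 169)

Hensel's recurrence: r_{i+1} = r_i − f(r_i)·(f′(r_i))^{-1} mod 13^{i+2}, with f′(x) = 2x. Iterate:
  r_0 = 11 (mod 13)
  r_1 = 63 (mod 169)
Final: r_1 = 63, and one checks f(r_1) ≡ 0 mod 13^2.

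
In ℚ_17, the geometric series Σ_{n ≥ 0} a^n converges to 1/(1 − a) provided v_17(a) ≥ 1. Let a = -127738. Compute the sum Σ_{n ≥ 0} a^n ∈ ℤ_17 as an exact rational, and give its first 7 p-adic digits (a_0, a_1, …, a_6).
Σ a^n = 1/(1 − a) = 1/127739;  first 7 digits = (1, 0, 0, 8, 15, 16, 12)

v_17(a) = 3 ≥ 1, so the series converges in ℤ_17 to 1/(1 − a) = 1/(1 − (-127738)) = 1/127739. Expand this rational in ℤ_17: compute digits iteratively via d_i = x_i mod 17, x_{i+1} = (x_i − d_i)/17. The first 7 digits are (1, 0, 0, 8, 15, 16, 12).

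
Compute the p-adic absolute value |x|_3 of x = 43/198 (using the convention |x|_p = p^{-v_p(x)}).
|43/198|_3 = 9

Step 1 — compute v_3(x) by factoring powers of 3 out of the numerator and denominator: v_3(43/198) = -2. Step 2 — apply |x|_p = p^{-v_p(x)} = 3^{2} = 9.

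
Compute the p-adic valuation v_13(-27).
v_13(-27) = 0

v_13(n) is the largest exponent k such that 13^k divides n. Factor out: -27 = -13^0 · 27. (Sign doesn't affect v_p.) So v_13(-27) = 0.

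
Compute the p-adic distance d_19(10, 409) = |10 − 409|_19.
d_19(10, 409) = 1/19

Step 1 — x − y = 10 − 409 = -399. Step 2 — v_19(-399) = 1 (factor: -399 = −(19^1 · 21); the sign does not affect v_p). Step 3 — |x − y|_19 = 19^{-1} = 1/19.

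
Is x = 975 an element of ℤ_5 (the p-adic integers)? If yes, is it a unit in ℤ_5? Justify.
x ∈ ℤ_5 but not a unit; v_5(x) = 2 > 0

ℤ_5 = {x ∈ ℚ_5 : v_5(x) ≥ 0} and ℤ_5^× = {x ∈ ℤ_5 : v_5(x) = 0}. Here v_5(975) = v_5(num) − v_5(den) = 2; compare against these criteria.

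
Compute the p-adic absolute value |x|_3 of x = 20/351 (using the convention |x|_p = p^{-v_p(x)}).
|20/351|_3 = 27

Step 1 — compute v_3(x) by factoring powers of 3 out of the numerator and denominator: v_3(20/351) = -3. Step 2 — apply |x|_p = p^{-v_p(x)} = 3^{3} = 27.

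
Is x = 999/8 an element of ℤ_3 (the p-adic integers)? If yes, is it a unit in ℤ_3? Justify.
x ∈ ℤ_3 but not a unit; v_3(x) = 3 > 0

ℤ_3 = {x ∈ ℚ_3 : v_3(x) ≥ 0} and ℤ_3^× = {x ∈ ℤ_3 : v_3(x) = 0}. Here v_3(999/8) = v_3(num) − v_3(den) = 3; compare against these criteria.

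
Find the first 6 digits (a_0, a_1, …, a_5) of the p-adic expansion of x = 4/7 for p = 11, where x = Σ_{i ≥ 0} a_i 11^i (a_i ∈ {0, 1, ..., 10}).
(a_0, …, a_5) = (10, 7, 4, 9, 7, 4)

v_11(4/7) = 0 (numerator and denominator both coprime to 11), so x ∈ ℤ_11^×. Compute digits iteratively via a_i = x_i mod 11, x_{i+1} = (x_i − a_i)/11, with x_0 = x:
  x_0 = 4/7;  a_0 = 10;  x_1 = (x_0 − 10)/11 = -6/7
  x_1 = -6/7;  a_1 = 7;  x_2 = (x_1 − 7)/11 = -5/7
  x_2 = -5/7;  a_2 = 4;  x_3 = (x_2 − 4)/11 = -3/7
  x_3 = -3/7;  a_3 = 9;  x_4 = (x_3 − 9)/11 = -6/7
  x_4 = -6/7;  a_4 = 7;  x_5 = (x_4 − 7)/11 = -5/7
  x_5 = -5/7;  a_5 = 4;  x_6 = (x_5 − 4)/11 = -3/7
Digits: (10, 7, 4, 9, 7, 4).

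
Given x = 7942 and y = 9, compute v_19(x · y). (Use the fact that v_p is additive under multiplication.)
v_19(71478) = 2

v_p(x) = 2 (factor: 7942 = 19^2 · 22); v_p(y) = 0 (factor: 9 = 19^0 · 9). Additivity: v_p(xy) = v_p(x) + v_p(y) = 2 + 0 = 2. (Direct check: xy = 71478 = 19^2 · (198).)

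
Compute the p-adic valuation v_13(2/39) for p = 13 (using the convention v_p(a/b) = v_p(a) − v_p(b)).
v_13(2/39) = -1

Factor powers of 13 from the numerator and denominator of the reduced fraction: 2 = 13^0 · 2 and 39 = 13^1 · 3. Apply v_p(a/b) = v_p(a) − v_p(b): v_13(2/39) = 0 − 1 = -1.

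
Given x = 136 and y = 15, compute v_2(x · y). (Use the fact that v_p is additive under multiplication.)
v_2(2040) = 3

v_p(x) = 3 (factor: 136 = 2^3 · 17); v_p(y) = 0 (factor: 15 = 2^0 · 15). Additivity: v_p(xy) = v_p(x) + v_p(y) = 3 + 0 = 3. (Direct check: xy = 2040 = 2^3 · (255).)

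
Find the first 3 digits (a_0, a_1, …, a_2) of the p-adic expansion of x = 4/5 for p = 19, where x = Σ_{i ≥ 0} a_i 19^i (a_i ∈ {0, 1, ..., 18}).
(a_0, …, a_2) = (16, 3, 15)

v_19(4/5) = 0 (numerator and denominator both coprime to 19), so x ∈ ℤ_19^×. Compute digits iteratively via a_i = x_i mod 19, x_{i+1} = (x_i − a_i)/19, with x_0 = x:
  x_0 = 4/5;  a_0 = 16;  x_1 = (x_0 − 16)/19 = -4/5
  x_1 = -4/5;  a_1 = 3;  x_2 = (x_1 − 3)/19 = -1/5
  x_2 = -1/5;  a_2 = 15;  x_3 = (x_2 − 15)/19 = -4/5
Digits: (16, 3, 15).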